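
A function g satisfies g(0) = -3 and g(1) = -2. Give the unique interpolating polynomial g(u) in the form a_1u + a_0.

L_0(u) = (u - 1) / [-1] = -u + 1
L_1(u) = u / [1] = u
g(u) = (-3)·L_0 + (-2)·L_1
  (-3)·L_0(u) = 3u - 3
  (-2)·L_1(u) = -2u
Adding term by term: u - 3

g(u) = u - 3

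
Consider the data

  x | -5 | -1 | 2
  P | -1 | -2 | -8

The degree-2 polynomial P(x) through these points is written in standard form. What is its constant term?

L_0(x) = (x + 1)(x - 2) / [28] = (1/28)x^2 - (1/28)x - 1/14
L_1(x) = (x + 5)(x - 2) / [-12] = -(1/12)x^2 - (1/4)x + 5/6
L_2(x) = (x + 5)(x + 1) / [21] = (1/21)x^2 + (2/7)x + 5/21
P(x) = (-1)·L_0 + (-2)·L_1 + (-8)·L_2
Only the constant term is needed; take it from each L_i and combine:
(-1)·(-1/14) + (-2)·(5/6) + (-8)·(5/21) = -7/2

-7/2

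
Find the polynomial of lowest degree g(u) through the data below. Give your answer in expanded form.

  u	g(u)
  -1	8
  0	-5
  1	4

L_0(u) = u(u - 1) / [2] = (1/2)u^2 - (1/2)u
L_1(u) = (u + 1)(u - 1) / [-1] = -u^2 + 1
L_2(u) = (u + 1)u / [2] = (1/2)u^2 + (1/2)u
g(u) = 8·L_0 + (-5)·L_1 + 4·L_2
  8·L_0(u) = 4u^2 - 4u
  (-5)·L_1(u) = 5u^2 - 5
  4·L_2(u) = 2u^2 + 2u
Adding term by term: 11u^2 - 2u - 5

g(u) = 11u^2 - 2u - 5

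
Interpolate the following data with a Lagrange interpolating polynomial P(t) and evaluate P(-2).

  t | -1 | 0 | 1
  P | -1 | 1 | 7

1

Evaluate each Lagrange basis at t = -2:
L_0(-2) = (-2)·(-3)/[(-1)·(-2)] = 3
L_1(-2) = (-1)·(-3)/[(1)·(-1)] = -3
L_2(-2) = (-1)·(-2)/[(2)·(1)] = 1
Sum: (-1)·(3) + 1·(-3) + 7·(1) = 1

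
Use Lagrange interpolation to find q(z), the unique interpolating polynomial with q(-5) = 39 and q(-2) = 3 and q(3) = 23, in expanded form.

q(z) = 2z^2 + 2z - 1

L_0(z) = (z + 2)(z - 3) / [24] = (1/24)z^2 - (1/24)z - 1/4
L_1(z) = (z + 5)(z - 3) / [-15] = -(1/15)z^2 - (2/15)z + 1
L_2(z) = (z + 5)(z + 2) / [40] = (1/40)z^2 + (7/40)z + 1/4
q(z) = 39·L_0 + 3·L_1 + 23·L_2
  39·L_0(z) = (13/8)z^2 - (13/8)z - 39/4
  3·L_1(z) = -(1/5)z^2 - (2/5)z + 3
  23·L_2(z) = (23/40)z^2 + (161/40)z + 23/4
Adding term by term: 2z^2 + 2z - 1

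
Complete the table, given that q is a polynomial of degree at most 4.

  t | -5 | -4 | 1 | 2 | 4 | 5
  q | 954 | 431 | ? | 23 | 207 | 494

The 5 known values determine q uniquely (degree ≤ 4).
Evaluate each Lagrange basis at t = 1:
L_0(1) = (5)·(-1)·(-3)·(-4)/[(-1)·(-7)·(-9)·(-10)] = -2/21
L_1(1) = (6)·(-1)·(-3)·(-4)/[(1)·(-6)·(-8)·(-9)] = 1/6
L_2(1) = (6)·(5)·(-3)·(-4)/[(7)·(6)·(-2)·(-3)] = 10/7
L_3(1) = (6)·(5)·(-1)·(-4)/[(9)·(8)·(2)·(-1)] = -5/6
L_4(1) = (6)·(5)·(-1)·(-3)/[(10)·(9)·(3)·(1)] = 1/3
Sum: 954·(-2/21) + 431·(1/6) + 23·(10/7) + 207·(-5/6) + 494·(1/3) = 6

6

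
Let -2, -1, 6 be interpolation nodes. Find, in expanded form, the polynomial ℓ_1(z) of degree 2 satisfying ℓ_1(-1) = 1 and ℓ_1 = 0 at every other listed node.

ℓ_1(z) = (z + 2)(z - 6) / [(1)·(-7)]
       = (z^2 - 4z - 12) / (-7)

ℓ_1(z) = -(1/7)z^2 + (4/7)z + 12/7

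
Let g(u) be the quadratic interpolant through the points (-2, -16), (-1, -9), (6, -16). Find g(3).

-1

Using Newton's divided-difference form:
g[-2,-1] = (-9 - (-16)) / (-1 - (-2)) = 7
g[-1,6] = (-16 - (-9)) / (6 - (-1)) = -1
g[-2,-1,6] = (-1 - 7) / (6 - (-2)) = -1
g(3) = -16 + 7·(5) + (-1)·(5)·(4) = -1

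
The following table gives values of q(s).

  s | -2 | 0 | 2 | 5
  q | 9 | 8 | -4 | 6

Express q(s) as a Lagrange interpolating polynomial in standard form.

Build the Lagrange basis polynomials:
L_0(s) = s(s - 2)(s - 5) / [-56] = -(1/56)s^3 + (1/8)s^2 - (5/28)s
L_1(s) = (s + 2)(s - 2)(s - 5) / [20] = (1/20)s^3 - (1/4)s^2 - (1/5)s + 1
L_2(s) = (s + 2)s(s - 5) / [-24] = -(1/24)s^3 + (1/8)s^2 + (5/12)s
L_3(s) = (s + 2)s(s - 2) / [105] = (1/105)s^3 - (4/105)s
q(s) = 9·L_0 + 8·L_1 + (-4)·L_2 + 6·L_3
  9·L_0(s) = -(9/56)s^3 + (9/8)s^2 - (45/28)s
  8·L_1(s) = (2/5)s^3 - 2s^2 - (8/5)s + 8
  (-4)·L_2(s) = (1/6)s^3 - (1/2)s^2 - (5/3)s
  6·L_3(s) = (2/35)s^3 - (8/35)s
Adding term by term: (389/840)s^3 - (11/8)s^2 - (2143/420)s + 8

q(s) = (389/840)s^3 - (11/8)s^2 - (2143/420)s + 8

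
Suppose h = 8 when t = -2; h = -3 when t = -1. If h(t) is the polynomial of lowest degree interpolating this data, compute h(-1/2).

-17/2

L_0(-1/2) = (1/2)/[(-1)] = -1/2
L_1(-1/2) = (3/2)/[(1)] = 3/2
Sum: 8·(-1/2) + (-3)·(3/2) = -17/2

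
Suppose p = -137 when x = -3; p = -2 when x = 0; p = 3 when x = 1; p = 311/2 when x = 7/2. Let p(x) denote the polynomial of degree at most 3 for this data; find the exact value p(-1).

-11

Evaluate each Lagrange basis at x = -1:
L_0(-1) = (-1)·(-2)·(-9/2)/[(-3)·(-4)·(-13/2)] = 3/26
L_1(-1) = (2)·(-2)·(-9/2)/[(3)·(-1)·(-7/2)] = 12/7
L_2(-1) = (2)·(-1)·(-9/2)/[(4)·(1)·(-5/2)] = -9/10
L_3(-1) = (2)·(-1)·(-2)/[(13/2)·(7/2)·(5/2)] = 32/455
Sum: (-137)·(3/26) + (-2)·(12/7) + 3·(-9/10) + 311/2·(32/455) = -11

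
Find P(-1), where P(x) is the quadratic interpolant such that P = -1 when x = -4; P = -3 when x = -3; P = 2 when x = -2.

Evaluate each Lagrange basis at x = -1:
L_0(-1) = (2)·(1)/[(-1)·(-2)] = 1
L_1(-1) = (3)·(1)/[(1)·(-1)] = -3
L_2(-1) = (3)·(2)/[(2)·(1)] = 3
Sum: (-1)·(1) + (-3)·(-3) + 2·(3) = 14

14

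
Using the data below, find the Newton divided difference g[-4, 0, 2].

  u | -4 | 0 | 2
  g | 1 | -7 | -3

2/3

g[-4,0] = (-7 - 1) / (0 - (-4)) = -2
g[0,2] = (-3 - (-7)) / (2 - 0) = 2
g[-4,0,2] = (2 - (-2)) / (2 - (-4)) = 2/3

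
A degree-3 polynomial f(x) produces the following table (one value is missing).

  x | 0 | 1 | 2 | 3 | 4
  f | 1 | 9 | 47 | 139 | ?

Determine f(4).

309

The 4 known values determine f uniquely (degree ≤ 3).
L_0(4) = (3)·(2)·(1)/[(-1)·(-2)·(-3)] = -1
L_1(4) = (4)·(2)·(1)/[(1)·(-1)·(-2)] = 4
L_2(4) = (4)·(3)·(1)/[(2)·(1)·(-1)] = -6
L_3(4) = (4)·(3)·(2)/[(3)·(2)·(1)] = 4
Sum: 1·(-1) + 9·(4) + 47·(-6) + 139·(4) = 309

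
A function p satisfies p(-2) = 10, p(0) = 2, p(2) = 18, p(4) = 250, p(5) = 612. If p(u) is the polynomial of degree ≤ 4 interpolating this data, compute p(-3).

Evaluate each Lagrange basis at u = -3:
L_0(-3) = (-3)·(-5)·(-7)·(-8)/[(-2)·(-4)·(-6)·(-7)] = 5/2
L_1(-3) = (-1)·(-5)·(-7)·(-8)/[(2)·(-2)·(-4)·(-5)] = -7/2
L_2(-3) = (-1)·(-3)·(-7)·(-8)/[(4)·(2)·(-2)·(-3)] = 7/2
L_3(-3) = (-1)·(-3)·(-5)·(-8)/[(6)·(4)·(2)·(-1)] = -5/2
L_4(-3) = (-1)·(-3)·(-5)·(-7)/[(7)·(5)·(3)·(1)] = 1
Sum: 10·(5/2) + 2·(-7/2) + 18·(7/2) + 250·(-5/2) + 612·(1) = 68

68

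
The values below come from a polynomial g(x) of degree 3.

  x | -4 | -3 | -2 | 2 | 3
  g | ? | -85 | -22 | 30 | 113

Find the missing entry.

-216

The 4 known values determine g uniquely (degree ≤ 3).
Evaluate each Lagrange basis at x = -4:
L_0(-4) = (-2)·(-6)·(-7)/[(-1)·(-5)·(-6)] = 14/5
L_1(-4) = (-1)·(-6)·(-7)/[(1)·(-4)·(-5)] = -21/10
L_2(-4) = (-1)·(-2)·(-7)/[(5)·(4)·(-1)] = 7/10
L_3(-4) = (-1)·(-2)·(-6)/[(6)·(5)·(1)] = -2/5
Sum: (-85)·(14/5) + (-22)·(-21/10) + 30·(7/10) + 113·(-2/5) = -216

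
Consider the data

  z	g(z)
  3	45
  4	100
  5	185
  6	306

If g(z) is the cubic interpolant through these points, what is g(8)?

680

Evaluate each Lagrange basis at z = 8:
L_0(8) = (4)·(3)·(2)/[(-1)·(-2)·(-3)] = -4
L_1(8) = (5)·(3)·(2)/[(1)·(-1)·(-2)] = 15
L_2(8) = (5)·(4)·(2)/[(2)·(1)·(-1)] = -20
L_3(8) = (5)·(4)·(3)/[(3)·(2)·(1)] = 10
Sum: 45·(-4) + 100·(15) + 185·(-20) + 306·(10) = 680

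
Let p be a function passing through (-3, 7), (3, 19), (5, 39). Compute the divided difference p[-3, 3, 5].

1

p[-3,3] = (19 - 7) / (3 - (-3)) = 2
p[3,5] = (39 - 19) / (5 - 3) = 10
p[-3,3,5] = (10 - 2) / (5 - (-3)) = 1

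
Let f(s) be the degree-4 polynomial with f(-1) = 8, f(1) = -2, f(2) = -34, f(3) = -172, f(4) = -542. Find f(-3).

Evaluate each Lagrange basis at s = -3:
L_0(-3) = (-4)·(-5)·(-6)·(-7)/[(-2)·(-3)·(-4)·(-5)] = 7
L_1(-3) = (-2)·(-5)·(-6)·(-7)/[(2)·(-1)·(-2)·(-3)] = -35
L_2(-3) = (-2)·(-4)·(-6)·(-7)/[(3)·(1)·(-1)·(-2)] = 56
L_3(-3) = (-2)·(-4)·(-5)·(-7)/[(4)·(2)·(1)·(-1)] = -35
L_4(-3) = (-2)·(-4)·(-5)·(-6)/[(5)·(3)·(2)·(1)] = 8
Sum: 8·(7) + (-2)·(-35) + (-34)·(56) + (-172)·(-35) + (-542)·(8) = -94

-94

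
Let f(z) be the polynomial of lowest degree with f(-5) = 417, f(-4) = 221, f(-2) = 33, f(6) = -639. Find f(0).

-3

L_0(0) = (4)·(2)·(-6)/[(-1)·(-3)·(-11)] = 16/11
L_1(0) = (5)·(2)·(-6)/[(1)·(-2)·(-10)] = -3
L_2(0) = (5)·(4)·(-6)/[(3)·(2)·(-8)] = 5/2
L_3(0) = (5)·(4)·(2)/[(11)·(10)·(8)] = 1/22
Sum: 417·(16/11) + 221·(-3) + 33·(5/2) + (-639)·(1/22) = -3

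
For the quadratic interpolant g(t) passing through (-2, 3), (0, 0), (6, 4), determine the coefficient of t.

L_0(t) = t(t - 6) / [16] = (1/16)t^2 - (3/8)t
L_1(t) = (t + 2)(t - 6) / [-12] = -(1/12)t^2 + (1/3)t + 1
L_2(t) = (t + 2)t / [48] = (1/48)t^2 + (1/24)t
g(t) = 3·L_0 + 0·L_1 + 4·L_2
Only the coefficient of t is needed; take it from each L_i and combine:
3·(-3/8) + 0·(1/3) + 4·(1/24) = -23/24

-23/24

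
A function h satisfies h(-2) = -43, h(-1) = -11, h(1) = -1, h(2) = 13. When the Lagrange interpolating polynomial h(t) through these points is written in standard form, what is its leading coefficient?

3

Build the Lagrange basis polynomials:
L_0(t) = (t + 1)(t - 1)(t - 2) / [-12] = -(1/12)t^3 + (1/6)t^2 + (1/12)t - 1/6
L_1(t) = (t + 2)(t - 1)(t - 2) / [6] = (1/6)t^3 - (1/6)t^2 - (2/3)t + 2/3
L_2(t) = (t + 2)(t + 1)(t - 2) / [-6] = -(1/6)t^3 - (1/6)t^2 + (2/3)t + 2/3
L_3(t) = (t + 2)(t + 1)(t - 1) / [12] = (1/12)t^3 + (1/6)t^2 - (1/12)t - 1/6
h(t) = (-43)·L_0 + (-11)·L_1 + (-1)·L_2 + 13·L_3
Only the coefficient of t^3 is needed; take it from each L_i and combine:
(-43)·(-1/12) + (-11)·(1/6) + (-1)·(-1/6) + 13·(1/12) = 3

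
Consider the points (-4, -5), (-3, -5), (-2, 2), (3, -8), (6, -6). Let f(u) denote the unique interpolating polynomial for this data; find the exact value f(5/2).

Evaluate each Lagrange basis at u = 5/2:
L_0(5/2) = (11/2)·(9/2)·(-1/2)·(-7/2)/[(-1)·(-2)·(-7)·(-10)] = 99/320
L_1(5/2) = (13/2)·(9/2)·(-1/2)·(-7/2)/[(1)·(-1)·(-6)·(-9)] = -91/96
L_2(5/2) = (13/2)·(11/2)·(-1/2)·(-7/2)/[(2)·(1)·(-5)·(-8)] = 1001/1280
L_3(5/2) = (13/2)·(11/2)·(9/2)·(-7/2)/[(7)·(6)·(5)·(-3)] = 143/160
L_4(5/2) = (13/2)·(11/2)·(9/2)·(-1/2)/[(10)·(9)·(8)·(3)] = -143/3840
Sum: (-5)·(99/320) + (-5)·(-91/96) + 2·(1001/1280) + (-8)·(143/160) + (-6)·(-143/3840) = -2083/960

-2083/960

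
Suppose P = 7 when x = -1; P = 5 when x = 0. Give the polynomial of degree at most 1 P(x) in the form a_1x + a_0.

L_0(x) = x / [-1] = -x
L_1(x) = (x + 1) / [1] = x + 1
P(x) = 7·L_0 + 5·L_1
  7·L_0(x) = -7x
  5·L_1(x) = 5x + 5
Adding term by term: -2x + 5

P(x) = -2x + 5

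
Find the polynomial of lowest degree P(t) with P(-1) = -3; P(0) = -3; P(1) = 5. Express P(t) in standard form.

L_0(t) = t(t - 1) / [2] = (1/2)t^2 - (1/2)t
L_1(t) = (t + 1)(t - 1) / [-1] = -t^2 + 1
L_2(t) = (t + 1)t / [2] = (1/2)t^2 + (1/2)t
P(t) = (-3)·L_0 + (-3)·L_1 + 5·L_2
  (-3)·L_0(t) = -(3/2)t^2 + (3/2)t
  (-3)·L_1(t) = 3t^2 - 3
  5·L_2(t) = (5/2)t^2 + (5/2)t
Adding term by term: 4t^2 + 4t - 3

P(t) = 4t^2 + 4t - 3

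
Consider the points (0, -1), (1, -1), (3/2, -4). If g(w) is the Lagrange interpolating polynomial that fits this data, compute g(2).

Evaluate each Lagrange basis at w = 2:
L_0(2) = (1)·(1/2)/[(-1)·(-3/2)] = 1/3
L_1(2) = (2)·(1/2)/[(1)·(-1/2)] = -2
L_2(2) = (2)·(1)/[(3/2)·(1/2)] = 8/3
Sum: (-1)·(1/3) + (-1)·(-2) + (-4)·(8/3) = -9

-9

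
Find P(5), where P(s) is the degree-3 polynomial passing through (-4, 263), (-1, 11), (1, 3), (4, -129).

L_0(5) = (6)·(4)·(1)/[(-3)·(-5)·(-8)] = -1/5
L_1(5) = (9)·(4)·(1)/[(3)·(-2)·(-5)] = 6/5
L_2(5) = (9)·(6)·(1)/[(5)·(2)·(-3)] = -9/5
L_3(5) = (9)·(6)·(4)/[(8)·(5)·(3)] = 9/5
Sum: 263·(-1/5) + 11·(6/5) + 3·(-9/5) + (-129)·(9/5) = -277

-277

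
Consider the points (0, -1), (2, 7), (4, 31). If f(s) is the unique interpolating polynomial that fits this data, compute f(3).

17

Evaluate each Lagrange basis at s = 3:
L_0(3) = (1)·(-1)/[(-2)·(-4)] = -1/8
L_1(3) = (3)·(-1)/[(2)·(-2)] = 3/4
L_2(3) = (3)·(1)/[(4)·(2)] = 3/8
Sum: (-1)·(-1/8) + 7·(3/4) + 31·(3/8) = 17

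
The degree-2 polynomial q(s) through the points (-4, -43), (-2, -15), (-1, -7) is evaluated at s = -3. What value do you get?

-27

Evaluate each Lagrange basis at s = -3:
L_0(-3) = (-1)·(-2)/[(-2)·(-3)] = 1/3
L_1(-3) = (1)·(-2)/[(2)·(-1)] = 1
L_2(-3) = (1)·(-1)/[(3)·(1)] = -1/3
Sum: (-43)·(1/3) + (-15)·(1) + (-7)·(-1/3) = -27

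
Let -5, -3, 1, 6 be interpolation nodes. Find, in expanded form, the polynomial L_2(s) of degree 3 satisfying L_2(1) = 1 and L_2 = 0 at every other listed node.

L_2(s) = (s + 5)(s + 3)(s - 6) / [(6)·(4)·(-5)]
       = (s^3 + 2s^2 - 33s - 90) / (-120)

L_2(s) = -(1/120)s^3 - (1/60)s^2 + (11/40)s + 3/4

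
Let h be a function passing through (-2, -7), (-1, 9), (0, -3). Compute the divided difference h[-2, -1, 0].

-14

h[-2,-1] = (9 - (-7)) / (-1 - (-2)) = 16
h[-1,0] = (-3 - 9) / (0 - (-1)) = -12
h[-2,-1,0] = (-12 - 16) / (0 - (-2)) = -14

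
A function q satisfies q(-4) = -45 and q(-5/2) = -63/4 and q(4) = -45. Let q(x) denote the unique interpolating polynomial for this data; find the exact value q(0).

3

Evaluate each Lagrange basis at x = 0:
L_0(0) = (5/2)·(-4)/[(-3/2)·(-8)] = -5/6
L_1(0) = (4)·(-4)/[(3/2)·(-13/2)] = 64/39
L_2(0) = (4)·(5/2)/[(8)·(13/2)] = 5/26
Sum: (-45)·(-5/6) + (-63/4)·(64/39) + (-45)·(5/26) = 3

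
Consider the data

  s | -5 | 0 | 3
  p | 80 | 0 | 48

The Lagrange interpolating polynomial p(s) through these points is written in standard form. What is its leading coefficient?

L_0(s) = s(s - 3) / [40] = (1/40)s^2 - (3/40)s
L_1(s) = (s + 5)(s - 3) / [-15] = -(1/15)s^2 - (2/15)s + 1
L_2(s) = (s + 5)s / [24] = (1/24)s^2 + (5/24)s
p(s) = 80·L_0 + 0·L_1 + 48·L_2
Only the coefficient of s^2 is needed; take it from each L_i and combine:
80·(1/40) + 0·(-1/15) + 48·(1/24) = 4

4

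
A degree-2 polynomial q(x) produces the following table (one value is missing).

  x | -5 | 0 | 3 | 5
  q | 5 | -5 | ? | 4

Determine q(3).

The 3 known values determine q uniquely (degree ≤ 2).
L_0(3) = (3)·(-2)/[(-5)·(-10)] = -3/25
L_1(3) = (8)·(-2)/[(5)·(-5)] = 16/25
L_2(3) = (8)·(3)/[(10)·(5)] = 12/25
Sum: 5·(-3/25) + (-5)·(16/25) + 4·(12/25) = -47/25

-47/25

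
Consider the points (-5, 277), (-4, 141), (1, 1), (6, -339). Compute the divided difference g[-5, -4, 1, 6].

-2

g[-5,-4] = (141 - 277) / (-4 - (-5)) = -136
g[-4,1] = (1 - 141) / (1 - (-4)) = -28
g[1,6] = (-339 - 1) / (6 - 1) = -68
g[-5,-4,1] = (-28 - (-136)) / (1 - (-5)) = 18
g[-4,1,6] = (-68 - (-28)) / (6 - (-4)) = -4
g[-5,-4,1,6] = (-4 - 18) / (6 - (-5)) = -2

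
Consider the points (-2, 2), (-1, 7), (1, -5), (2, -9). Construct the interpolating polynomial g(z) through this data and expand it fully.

Build the Lagrange basis polynomials:
L_0(z) = (z + 1)(z - 1)(z - 2) / [-12] = -(1/12)z^3 + (1/6)z^2 + (1/12)z - 1/6
L_1(z) = (z + 2)(z - 1)(z - 2) / [6] = (1/6)z^3 - (1/6)z^2 - (2/3)z + 2/3
L_2(z) = (z + 2)(z + 1)(z - 2) / [-6] = -(1/6)z^3 - (1/6)z^2 + (2/3)z + 2/3
L_3(z) = (z + 2)(z + 1)(z - 1) / [12] = (1/12)z^3 + (1/6)z^2 - (1/12)z - 1/6
g(z) = 2·L_0 + 7·L_1 + (-5)·L_2 + (-9)·L_3
  2·L_0(z) = -(1/6)z^3 + (1/3)z^2 + (1/6)z - 1/3
  7·L_1(z) = (7/6)z^3 - (7/6)z^2 - (14/3)z + 14/3
  (-5)·L_2(z) = (5/6)z^3 + (5/6)z^2 - (10/3)z - 10/3
  (-9)·L_3(z) = -(3/4)z^3 - (3/2)z^2 + (3/4)z + 3/2
Adding term by term: (13/12)z^3 - (3/2)z^2 - (85/12)z + 5/2

g(z) = (13/12)z^3 - (3/2)z^2 - (85/12)z + 5/2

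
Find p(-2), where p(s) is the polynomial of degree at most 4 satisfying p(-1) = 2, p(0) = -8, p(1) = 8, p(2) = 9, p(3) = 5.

130

Evaluate each Lagrange basis at s = -2:
L_0(-2) = (-2)·(-3)·(-4)·(-5)/[(-1)·(-2)·(-3)·(-4)] = 5
L_1(-2) = (-1)·(-3)·(-4)·(-5)/[(1)·(-1)·(-2)·(-3)] = -10
L_2(-2) = (-1)·(-2)·(-4)·(-5)/[(2)·(1)·(-1)·(-2)] = 10
L_3(-2) = (-1)·(-2)·(-3)·(-5)/[(3)·(2)·(1)·(-1)] = -5
L_4(-2) = (-1)·(-2)·(-3)·(-4)/[(4)·(3)·(2)·(1)] = 1
Sum: 2·(5) + (-8)·(-10) + 8·(10) + 9·(-5) + 5·(1) = 130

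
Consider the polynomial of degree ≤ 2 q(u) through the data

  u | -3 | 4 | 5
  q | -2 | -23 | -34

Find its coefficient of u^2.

L_0(u) = (u - 4)(u - 5) / [56] = (1/56)u^2 - (9/56)u + 5/14
L_1(u) = (u + 3)(u - 5) / [-7] = -(1/7)u^2 + (2/7)u + 15/7
L_2(u) = (u + 3)(u - 4) / [8] = (1/8)u^2 - (1/8)u - 3/2
q(u) = (-2)·L_0 + (-23)·L_1 + (-34)·L_2
Only the coefficient of u^2 is needed; take it from each L_i and combine:
(-2)·(1/56) + (-23)·(-1/7) + (-34)·(1/8) = -1

-1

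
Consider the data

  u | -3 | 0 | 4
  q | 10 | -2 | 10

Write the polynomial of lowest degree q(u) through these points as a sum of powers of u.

q(u) = u^2 - u - 2

Newton's divided differences:
q[-3,0] = (-2 - 10) / (0 - (-3)) = -4
q[0,4] = (10 - (-2)) / (4 - 0) = 3
q[-3,0,4] = (3 - (-4)) / (4 - (-3)) = 1
q(u) = 10 + (-4)·(u + 3) + 1·(u + 3)u
Expanding: q(u) = u^2 - u - 2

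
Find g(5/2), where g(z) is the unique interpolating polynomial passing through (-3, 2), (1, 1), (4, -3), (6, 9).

Using Newton's divided-difference form:
g[-3,1] = (1 - 2) / (1 - (-3)) = -1/4
g[1,4] = (-3 - 1) / (4 - 1) = -4/3
g[4,6] = (9 - (-3)) / (6 - 4) = 6
g[-3,1,4] = (-4/3 - (-1/4)) / (4 - (-3)) = -13/84
g[1,4,6] = (6 - (-4/3)) / (6 - 1) = 22/15
g[-3,1,4,6] = (22/15 - (-13/84)) / (6 - (-3)) = 227/1260
g(5/2) = 2 + (-1/4)·(11/2) + (-13/84)·(11/2)·(3/2) + (227/1260)·(11/2)·(3/2)·(-3/2) = -461/160

-461/160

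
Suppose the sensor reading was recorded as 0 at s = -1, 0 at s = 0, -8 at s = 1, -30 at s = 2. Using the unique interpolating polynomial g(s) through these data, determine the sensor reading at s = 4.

-140

Evaluate each Lagrange basis at s = 4:
L_0(4) = (4)·(3)·(2)/[(-1)·(-2)·(-3)] = -4
L_1(4) = (5)·(3)·(2)/[(1)·(-1)·(-2)] = 15
L_2(4) = (5)·(4)·(2)/[(2)·(1)·(-1)] = -20
L_3(4) = (5)·(4)·(3)/[(3)·(2)·(1)] = 10
Sum: 0 + 0 + (-8)·(-20) + (-30)·(10) = -140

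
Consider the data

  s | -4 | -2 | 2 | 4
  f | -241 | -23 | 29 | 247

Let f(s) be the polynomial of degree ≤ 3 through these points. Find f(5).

488

Evaluate each Lagrange basis at s = 5:
L_0(5) = (7)·(3)·(1)/[(-2)·(-6)·(-8)] = -7/32
L_1(5) = (9)·(3)·(1)/[(2)·(-4)·(-6)] = 9/16
L_2(5) = (9)·(7)·(1)/[(6)·(4)·(-2)] = -21/16
L_3(5) = (9)·(7)·(3)/[(8)·(6)·(2)] = 63/32
Sum: (-241)·(-7/32) + (-23)·(9/16) + 29·(-21/16) + 247·(63/32) = 488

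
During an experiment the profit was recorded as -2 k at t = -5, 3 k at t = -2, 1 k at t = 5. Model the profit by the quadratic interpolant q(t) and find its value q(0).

Using Newton's divided-difference form:
q[-5,-2] = (3 - (-2)) / (-2 - (-5)) = 5/3
q[-2,5] = (1 - 3) / (5 - (-2)) = -2/7
q[-5,-2,5] = (-2/7 - 5/3) / (5 - (-5)) = -41/210
q(0) = -2 + (5/3)·(5) + (-41/210)·(5)·(2) = 92/21

92/21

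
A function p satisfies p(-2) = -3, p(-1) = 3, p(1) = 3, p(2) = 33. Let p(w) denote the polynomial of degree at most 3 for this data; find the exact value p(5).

459

Evaluate each Lagrange basis at w = 5:
L_0(5) = (6)·(4)·(3)/[(-1)·(-3)·(-4)] = -6
L_1(5) = (7)·(4)·(3)/[(1)·(-2)·(-3)] = 14
L_2(5) = (7)·(6)·(3)/[(3)·(2)·(-1)] = -21
L_3(5) = (7)·(6)·(4)/[(4)·(3)·(1)] = 14
Sum: (-3)·(-6) + 3·(14) + 3·(-21) + 33·(14) = 459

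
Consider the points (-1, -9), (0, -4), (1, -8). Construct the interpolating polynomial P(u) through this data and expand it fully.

Build the Lagrange basis polynomials:
L_0(u) = u(u - 1) / [2] = (1/2)u^2 - (1/2)u
L_1(u) = (u + 1)(u - 1) / [-1] = -u^2 + 1
L_2(u) = (u + 1)u / [2] = (1/2)u^2 + (1/2)u
P(u) = (-9)·L_0 + (-4)·L_1 + (-8)·L_2
  (-9)·L_0(u) = -(9/2)u^2 + (9/2)u
  (-4)·L_1(u) = 4u^2 - 4
  (-8)·L_2(u) = -4u^2 - 4u
Adding term by term: -(9/2)u^2 + (1/2)u - 4

P(u) = -(9/2)u^2 + (1/2)u - 4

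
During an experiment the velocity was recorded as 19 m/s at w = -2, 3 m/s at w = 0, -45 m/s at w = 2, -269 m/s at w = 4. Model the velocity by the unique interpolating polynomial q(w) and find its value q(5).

L_0(5) = (5)·(3)·(1)/[(-2)·(-4)·(-6)] = -5/16
L_1(5) = (7)·(3)·(1)/[(2)·(-2)·(-4)] = 21/16
L_2(5) = (7)·(5)·(1)/[(4)·(2)·(-2)] = -35/16
L_3(5) = (7)·(5)·(3)/[(6)·(4)·(2)] = 35/16
Sum: 19·(-5/16) + 3·(21/16) + (-45)·(-35/16) + (-269)·(35/16) = -492

-492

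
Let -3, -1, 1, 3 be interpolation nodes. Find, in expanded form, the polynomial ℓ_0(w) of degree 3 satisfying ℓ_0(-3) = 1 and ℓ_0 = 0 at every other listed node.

ℓ_0(w) = (w + 1)(w - 1)(w - 3) / [(-2)·(-4)·(-6)]
       = (w^3 - 3w^2 - w + 3) / (-48)

ℓ_0(w) = -(1/48)w^3 + (1/16)w^2 + (1/48)w - 1/16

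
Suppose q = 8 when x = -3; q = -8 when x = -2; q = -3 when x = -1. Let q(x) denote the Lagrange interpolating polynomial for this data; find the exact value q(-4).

L_0(-4) = (-2)·(-3)/[(-1)·(-2)] = 3
L_1(-4) = (-1)·(-3)/[(1)·(-1)] = -3
L_2(-4) = (-1)·(-2)/[(2)·(1)] = 1
Sum: 8·(3) + (-8)·(-3) + (-3)·(1) = 45

45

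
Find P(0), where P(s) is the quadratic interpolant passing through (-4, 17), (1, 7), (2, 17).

Evaluate each Lagrange basis at s = 0:
L_0(0) = (-1)·(-2)/[(-5)·(-6)] = 1/15
L_1(0) = (4)·(-2)/[(5)·(-1)] = 8/5
L_2(0) = (4)·(-1)/[(6)·(1)] = -2/3
Sum: 17·(1/15) + 7·(8/5) + 17·(-2/3) = 1

1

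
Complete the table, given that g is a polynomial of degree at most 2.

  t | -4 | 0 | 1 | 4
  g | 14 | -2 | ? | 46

4

The 3 known values determine g uniquely (degree ≤ 2).
L_0(1) = (1)·(-3)/[(-4)·(-8)] = -3/32
L_1(1) = (5)·(-3)/[(4)·(-4)] = 15/16
L_2(1) = (5)·(1)/[(8)·(4)] = 5/32
Sum: 14·(-3/32) + (-2)·(15/16) + 46·(5/32) = 4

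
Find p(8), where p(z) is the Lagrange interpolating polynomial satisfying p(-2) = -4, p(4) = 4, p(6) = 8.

38/3

L_0(8) = (4)·(2)/[(-6)·(-8)] = 1/6
L_1(8) = (10)·(2)/[(6)·(-2)] = -5/3
L_2(8) = (10)·(4)/[(8)·(2)] = 5/2
Sum: (-4)·(1/6) + 4·(-5/3) + 8·(5/2) = 38/3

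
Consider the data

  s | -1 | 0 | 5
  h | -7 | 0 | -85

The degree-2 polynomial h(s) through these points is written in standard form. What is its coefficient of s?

3

L_0(s) = s(s - 5) / [6] = (1/6)s^2 - (5/6)s
L_1(s) = (s + 1)(s - 5) / [-5] = -(1/5)s^2 + (4/5)s + 1
L_2(s) = (s + 1)s / [30] = (1/30)s^2 + (1/30)s
h(s) = (-7)·L_0 + 0·L_1 + (-85)·L_2
Only the coefficient of s is needed; take it from each L_i and combine:
(-7)·(-5/6) + 0·(4/5) + (-85)·(1/30) = 3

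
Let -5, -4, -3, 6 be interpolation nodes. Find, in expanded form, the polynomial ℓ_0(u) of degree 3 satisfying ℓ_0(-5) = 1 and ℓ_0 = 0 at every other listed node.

ℓ_0(u) = (u + 4)(u + 3)(u - 6) / [(-1)·(-2)·(-11)]
       = (u^3 + u^2 - 30u - 72) / (-22)

ℓ_0(u) = -(1/22)u^3 - (1/22)u^2 + (15/11)u + 36/11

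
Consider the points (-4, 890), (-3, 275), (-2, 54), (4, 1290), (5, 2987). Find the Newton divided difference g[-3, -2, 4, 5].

19

g[-3,-2] = (54 - 275) / (-2 - (-3)) = -221
g[-2,4] = (1290 - 54) / (4 - (-2)) = 206
g[4,5] = (2987 - 1290) / (5 - 4) = 1697
g[-3,-2,4] = (206 - (-221)) / (4 - (-3)) = 61
g[-2,4,5] = (1697 - 206) / (5 - (-2)) = 213
g[-3,-2,4,5] = (213 - 61) / (5 - (-3)) = 19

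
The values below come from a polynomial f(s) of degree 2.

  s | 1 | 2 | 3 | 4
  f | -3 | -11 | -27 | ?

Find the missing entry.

The 3 known values determine f uniquely (degree ≤ 2).
L_0(4) = (2)·(1)/[(-1)·(-2)] = 1
L_1(4) = (3)·(1)/[(1)·(-1)] = -3
L_2(4) = (3)·(2)/[(2)·(1)] = 3
Sum: (-3)·(1) + (-11)·(-3) + (-27)·(3) = -51

-51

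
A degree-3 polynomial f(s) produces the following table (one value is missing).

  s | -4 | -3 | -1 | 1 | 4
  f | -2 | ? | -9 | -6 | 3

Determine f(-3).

The 4 known values determine f uniquely (degree ≤ 3).
Evaluate each Lagrange basis at s = -3:
L_0(-3) = (-2)·(-4)·(-7)/[(-3)·(-5)·(-8)] = 7/15
L_1(-3) = (1)·(-4)·(-7)/[(3)·(-2)·(-5)] = 14/15
L_2(-3) = (1)·(-2)·(-7)/[(5)·(2)·(-3)] = -7/15
L_3(-3) = (1)·(-2)·(-4)/[(8)·(5)·(3)] = 1/15
Sum: (-2)·(7/15) + (-9)·(14/15) + (-6)·(-7/15) + 3·(1/15) = -19/3

-19/3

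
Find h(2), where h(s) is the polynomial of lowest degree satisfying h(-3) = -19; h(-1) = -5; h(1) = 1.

Using Newton's divided-difference form:
h[-3,-1] = (-5 - (-19)) / (-1 - (-3)) = 7
h[-1,1] = (1 - (-5)) / (1 - (-1)) = 3
h[-3,-1,1] = (3 - 7) / (1 - (-3)) = -1
h(2) = -19 + 7·(5) + (-1)·(5)·(3) = 1

1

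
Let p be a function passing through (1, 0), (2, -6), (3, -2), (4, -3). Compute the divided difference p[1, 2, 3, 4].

-5/2

p[1,2] = (-6 - 0) / (2 - 1) = -6
p[2,3] = (-2 - (-6)) / (3 - 2) = 4
p[3,4] = (-3 - (-2)) / (4 - 3) = -1
p[1,2,3] = (4 - (-6)) / (3 - 1) = 5
p[2,3,4] = (-1 - 4) / (4 - 2) = -5/2
p[1,2,3,4] = (-5/2 - 5) / (4 - 1) = -5/2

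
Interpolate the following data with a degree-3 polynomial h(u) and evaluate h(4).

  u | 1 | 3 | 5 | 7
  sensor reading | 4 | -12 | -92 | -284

-41

Evaluate each Lagrange basis at u = 4:
L_0(4) = (1)·(-1)·(-3)/[(-2)·(-4)·(-6)] = -1/16
L_1(4) = (3)·(-1)·(-3)/[(2)·(-2)·(-4)] = 9/16
L_2(4) = (3)·(1)·(-3)/[(4)·(2)·(-2)] = 9/16
L_3(4) = (3)·(1)·(-1)/[(6)·(4)·(2)] = -1/16
Sum: 4·(-1/16) + (-12)·(9/16) + (-92)·(9/16) + (-284)·(-1/16) = -41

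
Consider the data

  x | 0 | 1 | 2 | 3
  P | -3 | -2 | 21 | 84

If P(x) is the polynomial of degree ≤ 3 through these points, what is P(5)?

Evaluate each Lagrange basis at x = 5:
L_0(5) = (4)·(3)·(2)/[(-1)·(-2)·(-3)] = -4
L_1(5) = (5)·(3)·(2)/[(1)·(-1)·(-2)] = 15
L_2(5) = (5)·(4)·(2)/[(2)·(1)·(-1)] = -20
L_3(5) = (5)·(4)·(3)/[(3)·(2)·(1)] = 10
Sum: (-3)·(-4) + (-2)·(15) + 21·(-20) + 84·(10) = 402

402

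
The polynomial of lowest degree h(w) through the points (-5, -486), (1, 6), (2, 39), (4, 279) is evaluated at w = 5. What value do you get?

L_0(5) = (4)·(3)·(1)/[(-6)·(-7)·(-9)] = -2/63
L_1(5) = (10)·(3)·(1)/[(6)·(-1)·(-3)] = 5/3
L_2(5) = (10)·(4)·(1)/[(7)·(1)·(-2)] = -20/7
L_3(5) = (10)·(4)·(3)/[(9)·(3)·(2)] = 20/9
Sum: (-486)·(-2/63) + 6·(5/3) + 39·(-20/7) + 279·(20/9) = 534

534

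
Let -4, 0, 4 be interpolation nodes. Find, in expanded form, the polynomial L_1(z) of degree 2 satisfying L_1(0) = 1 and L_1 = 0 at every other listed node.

L_1(z) = (z + 4)(z - 4) / [(4)·(-4)]
       = (z^2 - 16) / (-16)

L_1(z) = -(1/16)z^2 + 1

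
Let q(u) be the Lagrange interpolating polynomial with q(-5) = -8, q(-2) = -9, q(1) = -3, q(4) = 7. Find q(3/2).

Evaluate each Lagrange basis at u = 3/2:
L_0(3/2) = (7/2)·(1/2)·(-5/2)/[(-3)·(-6)·(-9)] = 35/1296
L_1(3/2) = (13/2)·(1/2)·(-5/2)/[(3)·(-3)·(-6)] = -65/432
L_2(3/2) = (13/2)·(7/2)·(-5/2)/[(6)·(3)·(-3)] = 455/432
L_3(3/2) = (13/2)·(7/2)·(1/2)/[(9)·(6)·(3)] = 91/1296
Sum: (-8)·(35/1296) + (-9)·(-65/432) + (-3)·(455/432) + 7·(91/1296) = -661/432

-661/432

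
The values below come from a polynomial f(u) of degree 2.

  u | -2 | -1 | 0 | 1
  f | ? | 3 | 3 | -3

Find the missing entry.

-3

The 3 known values determine f uniquely (degree ≤ 2).
L_0(-2) = (-2)·(-3)/[(-1)·(-2)] = 3
L_1(-2) = (-1)·(-3)/[(1)·(-1)] = -3
L_2(-2) = (-1)·(-2)/[(2)·(1)] = 1
Sum: 3·(3) + 3·(-3) + (-3)·(1) = -3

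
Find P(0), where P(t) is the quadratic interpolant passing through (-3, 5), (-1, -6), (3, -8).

Evaluate each Lagrange basis at t = 0:
L_0(0) = (1)·(-3)/[(-2)·(-6)] = -1/4
L_1(0) = (3)·(-3)/[(2)·(-4)] = 9/8
L_2(0) = (3)·(1)/[(6)·(4)] = 1/8
Sum: 5·(-1/4) + (-6)·(9/8) + (-8)·(1/8) = -9

-9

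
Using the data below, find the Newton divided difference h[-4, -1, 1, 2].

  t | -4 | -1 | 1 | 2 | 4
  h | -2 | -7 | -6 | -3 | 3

1/15

h[-4,-1] = (-7 - (-2)) / (-1 - (-4)) = -5/3
h[-1,1] = (-6 - (-7)) / (1 - (-1)) = 1/2
h[1,2] = (-3 - (-6)) / (2 - 1) = 3
h[-4,-1,1] = (1/2 - (-5/3)) / (1 - (-4)) = 13/30
h[-1,1,2] = (3 - 1/2) / (2 - (-1)) = 5/6
h[-4,-1,1,2] = (5/6 - 13/30) / (2 - (-4)) = 1/15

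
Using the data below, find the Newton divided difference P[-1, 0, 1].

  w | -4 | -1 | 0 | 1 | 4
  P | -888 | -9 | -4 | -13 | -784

-7

P[-1,0] = (-4 - (-9)) / (0 - (-1)) = 5
P[0,1] = (-13 - (-4)) / (1 - 0) = -9
P[-1,0,1] = (-9 - 5) / (1 - (-1)) = -7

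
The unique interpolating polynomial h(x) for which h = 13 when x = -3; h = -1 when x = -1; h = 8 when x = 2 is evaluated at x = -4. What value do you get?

Evaluate each Lagrange basis at x = -4:
L_0(-4) = (-3)·(-6)/[(-2)·(-5)] = 9/5
L_1(-4) = (-1)·(-6)/[(2)·(-3)] = -1
L_2(-4) = (-1)·(-3)/[(5)·(3)] = 1/5
Sum: 13·(9/5) + (-1)·(-1) + 8·(1/5) = 26

26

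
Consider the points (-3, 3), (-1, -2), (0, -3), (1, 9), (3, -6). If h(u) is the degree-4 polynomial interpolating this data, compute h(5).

Evaluate each Lagrange basis at u = 5:
L_0(5) = (6)·(5)·(4)·(2)/[(-2)·(-3)·(-4)·(-6)] = 5/3
L_1(5) = (8)·(5)·(4)·(2)/[(2)·(-1)·(-2)·(-4)] = -20
L_2(5) = (8)·(6)·(4)·(2)/[(3)·(1)·(-1)·(-3)] = 128/3
L_3(5) = (8)·(6)·(5)·(2)/[(4)·(2)·(1)·(-2)] = -30
L_4(5) = (8)·(6)·(5)·(4)/[(6)·(4)·(3)·(2)] = 20/3
Sum: 3·(5/3) + (-2)·(-20) + (-3)·(128/3) + 9·(-30) + (-6)·(20/3) = -393

-393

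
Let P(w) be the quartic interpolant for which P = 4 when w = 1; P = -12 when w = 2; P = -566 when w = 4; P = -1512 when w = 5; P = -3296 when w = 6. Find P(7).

-6302

Using Newton's divided-difference form:
P[1,2] = (-12 - 4) / (2 - 1) = -16
P[2,4] = (-566 - (-12)) / (4 - 2) = -277
P[4,5] = (-1512 - (-566)) / (5 - 4) = -946
P[5,6] = (-3296 - (-1512)) / (6 - 5) = -1784
P[1,2,4] = (-277 - (-16)) / (4 - 1) = -87
P[2,4,5] = (-946 - (-277)) / (5 - 2) = -223
P[4,5,6] = (-1784 - (-946)) / (6 - 4) = -419
P[1,2,4,5] = (-223 - (-87)) / (5 - 1) = -34
P[2,4,5,6] = (-419 - (-223)) / (6 - 2) = -49
P[1,2,4,5,6] = (-49 - (-34)) / (6 - 1) = -3
P(7) = 4 + (-16)·(6) + (-87)·(6)·(5) + (-34)·(6)·(5)·(3) + (-3)·(6)·(5)·(3)·(2) = -6302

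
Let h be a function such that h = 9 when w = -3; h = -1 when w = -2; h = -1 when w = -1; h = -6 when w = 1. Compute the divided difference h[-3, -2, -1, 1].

-35/24

h[-3,-2] = (-1 - 9) / (-2 - (-3)) = -10
h[-2,-1] = (-1 - (-1)) / (-1 - (-2)) = 0
h[-1,1] = (-6 - (-1)) / (1 - (-1)) = -5/2
h[-3,-2,-1] = (0 - (-10)) / (-1 - (-3)) = 5
h[-2,-1,1] = (-5/2 - 0) / (1 - (-2)) = -5/6
h[-3,-2,-1,1] = (-5/6 - 5) / (1 - (-3)) = -35/24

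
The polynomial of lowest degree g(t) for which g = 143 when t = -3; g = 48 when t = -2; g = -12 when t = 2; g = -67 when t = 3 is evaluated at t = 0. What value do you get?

2

Using Newton's divided-difference form:
g[-3,-2] = (48 - 143) / (-2 - (-3)) = -95
g[-2,2] = (-12 - 48) / (2 - (-2)) = -15
g[2,3] = (-67 - (-12)) / (3 - 2) = -55
g[-3,-2,2] = (-15 - (-95)) / (2 - (-3)) = 16
g[-2,2,3] = (-55 - (-15)) / (3 - (-2)) = -8
g[-3,-2,2,3] = (-8 - 16) / (3 - (-3)) = -4
g(0) = 143 + (-95)·(3) + 16·(3)·(2) + (-4)·(3)·(2)·(-2) = 2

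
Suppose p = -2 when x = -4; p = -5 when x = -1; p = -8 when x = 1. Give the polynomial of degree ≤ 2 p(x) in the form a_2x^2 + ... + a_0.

Newton's divided differences:
p[-4,-1] = (-5 - (-2)) / (-1 - (-4)) = -1
p[-1,1] = (-8 - (-5)) / (1 - (-1)) = -3/2
p[-4,-1,1] = (-3/2 - (-1)) / (1 - (-4)) = -1/10
p(x) = -2 + (-1)·(x + 4) + (-1/10)·(x + 4)(x + 1)
Expanding: p(x) = -(1/10)x^2 - (3/2)x - 32/5

p(x) = -(1/10)x^2 - (3/2)x - 32/5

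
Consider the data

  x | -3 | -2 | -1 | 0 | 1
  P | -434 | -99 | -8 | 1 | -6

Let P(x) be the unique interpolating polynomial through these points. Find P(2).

Using Newton's divided-difference form:
P[-3,-2] = (-99 - (-434)) / (-2 - (-3)) = 335
P[-2,-1] = (-8 - (-99)) / (-1 - (-2)) = 91
P[-1,0] = (1 - (-8)) / (0 - (-1)) = 9
P[0,1] = (-6 - 1) / (1 - 0) = -7
P[-3,-2,-1] = (91 - 335) / (-1 - (-3)) = -122
P[-2,-1,0] = (9 - 91) / (0 - (-2)) = -41
P[-1,0,1] = (-7 - 9) / (1 - (-1)) = -8
P[-3,-2,-1,0] = (-41 - (-122)) / (0 - (-3)) = 27
P[-2,-1,0,1] = (-8 - (-41)) / (1 - (-2)) = 11
P[-3,-2,-1,0,1] = (11 - 27) / (1 - (-3)) = -4
P(2) = -434 + 335·(5) + (-122)·(5)·(4) + 27·(5)·(4)·(3) + (-4)·(5)·(4)·(3)·(2) = -59

-59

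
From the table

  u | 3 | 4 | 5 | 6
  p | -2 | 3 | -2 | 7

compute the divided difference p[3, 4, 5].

p[3,4] = (3 - (-2)) / (4 - 3) = 5
p[4,5] = (-2 - 3) / (5 - 4) = -5
p[3,4,5] = (-5 - 5) / (5 - 3) = -5

-5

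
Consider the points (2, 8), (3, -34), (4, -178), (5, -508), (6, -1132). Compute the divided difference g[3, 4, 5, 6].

-18

g[3,4] = (-178 - (-34)) / (4 - 3) = -144
g[4,5] = (-508 - (-178)) / (5 - 4) = -330
g[5,6] = (-1132 - (-508)) / (6 - 5) = -624
g[3,4,5] = (-330 - (-144)) / (5 - 3) = -93
g[4,5,6] = (-624 - (-330)) / (6 - 4) = -147
g[3,4,5,6] = (-147 - (-93)) / (6 - 3) = -18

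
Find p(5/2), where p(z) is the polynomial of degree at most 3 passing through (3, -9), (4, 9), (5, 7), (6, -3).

Using Newton's divided-difference form:
p[3,4] = (9 - (-9)) / (4 - 3) = 18
p[4,5] = (7 - 9) / (5 - 4) = -2
p[5,6] = (-3 - 7) / (6 - 5) = -10
p[3,4,5] = (-2 - 18) / (5 - 3) = -10
p[4,5,6] = (-10 - (-2)) / (6 - 4) = -4
p[3,4,5,6] = (-4 - (-10)) / (6 - 3) = 2
p(5/2) = -9 + 18·(-1/2) + (-10)·(-1/2)·(-3/2) + 2·(-1/2)·(-3/2)·(-5/2) = -117/4

-117/4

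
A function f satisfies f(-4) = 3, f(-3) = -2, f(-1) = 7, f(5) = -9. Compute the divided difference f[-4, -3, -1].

19/6

f[-4,-3] = (-2 - 3) / (-3 - (-4)) = -5
f[-3,-1] = (7 - (-2)) / (-1 - (-3)) = 9/2
f[-4,-3,-1] = (9/2 - (-5)) / (-1 - (-4)) = 19/6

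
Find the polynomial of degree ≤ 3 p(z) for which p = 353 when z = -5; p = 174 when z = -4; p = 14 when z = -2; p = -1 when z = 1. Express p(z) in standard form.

p(z) = -3z^3 + 4z - 2

Newton's divided differences:
p[-5,-4] = (174 - 353) / (-4 - (-5)) = -179
p[-4,-2] = (14 - 174) / (-2 - (-4)) = -80
p[-2,1] = (-1 - 14) / (1 - (-2)) = -5
p[-5,-4,-2] = (-80 - (-179)) / (-2 - (-5)) = 33
p[-4,-2,1] = (-5 - (-80)) / (1 - (-4)) = 15
p[-5,-4,-2,1] = (15 - 33) / (1 - (-5)) = -3
p(z) = 353 + (-179)·(z + 5) + 33·(z + 5)(z + 4) + (-3)·(z + 5)(z + 4)(z + 2)
Expanding: p(z) = -3z^3 + 4z - 2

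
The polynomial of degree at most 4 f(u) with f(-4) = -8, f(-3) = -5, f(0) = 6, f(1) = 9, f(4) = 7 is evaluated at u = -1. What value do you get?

131/56

Evaluate each Lagrange basis at u = -1:
L_0(-1) = (2)·(-1)·(-2)·(-5)/[(-1)·(-4)·(-5)·(-8)] = -1/8
L_1(-1) = (3)·(-1)·(-2)·(-5)/[(1)·(-3)·(-4)·(-7)] = 5/14
L_2(-1) = (3)·(2)·(-2)·(-5)/[(4)·(3)·(-1)·(-4)] = 5/4
L_3(-1) = (3)·(2)·(-1)·(-5)/[(5)·(4)·(1)·(-3)] = -1/2
L_4(-1) = (3)·(2)·(-1)·(-2)/[(8)·(7)·(4)·(3)] = 1/56
Sum: (-8)·(-1/8) + (-5)·(5/14) + 6·(5/4) + 9·(-1/2) + 7·(1/56) = 131/56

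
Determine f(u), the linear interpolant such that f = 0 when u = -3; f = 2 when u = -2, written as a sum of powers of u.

f(u) = 2u + 6

Build the Lagrange basis polynomials:
L_0(u) = (u + 2) / [-1] = -u - 2
L_1(u) = (u + 3) / [1] = u + 3
f(u) = 0·L_0 + 2·L_1
  0·L_0(u) = 0
  2·L_1(u) = 2u + 6
Adding term by term: 2u + 6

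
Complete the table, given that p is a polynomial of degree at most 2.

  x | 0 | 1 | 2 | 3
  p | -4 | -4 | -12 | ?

-28

The 3 known values determine p uniquely (degree ≤ 2).
L_0(3) = (2)·(1)/[(-1)·(-2)] = 1
L_1(3) = (3)·(1)/[(1)·(-1)] = -3
L_2(3) = (3)·(2)/[(2)·(1)] = 3
Sum: (-4)·(1) + (-4)·(-3) + (-12)·(3) = -28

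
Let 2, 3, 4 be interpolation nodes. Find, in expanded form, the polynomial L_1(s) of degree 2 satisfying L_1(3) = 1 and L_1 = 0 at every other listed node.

L_1(s) = -s^2 + 6s - 8

L_1(s) = (s - 2)(s - 4) / [(1)·(-1)]
       = (s^2 - 6s + 8) / (-1)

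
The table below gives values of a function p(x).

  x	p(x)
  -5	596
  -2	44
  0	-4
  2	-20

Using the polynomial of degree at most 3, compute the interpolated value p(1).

-4

L_0(1) = (3)·(1)·(-1)/[(-3)·(-5)·(-7)] = 1/35
L_1(1) = (6)·(1)·(-1)/[(3)·(-2)·(-4)] = -1/4
L_2(1) = (6)·(3)·(-1)/[(5)·(2)·(-2)] = 9/10
L_3(1) = (6)·(3)·(1)/[(7)·(4)·(2)] = 9/28
Sum: 596·(1/35) + 44·(-1/4) + (-4)·(9/10) + (-20)·(9/28) = -4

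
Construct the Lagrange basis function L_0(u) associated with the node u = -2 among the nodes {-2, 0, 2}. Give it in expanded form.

L_0(u) = u(u - 2) / [(-2)·(-4)]
       = (u^2 - 2u) / (8)

L_0(u) = (1/8)u^2 - (1/4)u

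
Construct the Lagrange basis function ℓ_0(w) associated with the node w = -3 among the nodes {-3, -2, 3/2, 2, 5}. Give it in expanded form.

ℓ_0(w) = (w + 2)(w - 3/2)(w - 2)(w - 5) / [(-1)·(-9/2)·(-5)·(-8)]
       = (w^4 - (13/2)w^3 + (7/2)w^2 + 26w - 30) / (180)

ℓ_0(w) = (1/180)w^4 - (13/360)w^3 + (7/360)w^2 + (13/90)w - 1/6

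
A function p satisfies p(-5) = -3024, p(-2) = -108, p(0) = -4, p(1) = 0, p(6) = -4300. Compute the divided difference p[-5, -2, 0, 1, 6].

-4

p[-5,-2] = (-108 - (-3024)) / (-2 - (-5)) = 972
p[-2,0] = (-4 - (-108)) / (0 - (-2)) = 52
p[0,1] = (0 - (-4)) / (1 - 0) = 4
p[1,6] = (-4300 - 0) / (6 - 1) = -860
p[-5,-2,0] = (52 - 972) / (0 - (-5)) = -184
p[-2,0,1] = (4 - 52) / (1 - (-2)) = -16
p[0,1,6] = (-860 - 4) / (6 - 0) = -144
p[-5,-2,0,1] = (-16 - (-184)) / (1 - (-5)) = 28
p[-2,0,1,6] = (-144 - (-16)) / (6 - (-2)) = -16
p[-5,-2,0,1,6] = (-16 - 28) / (6 - (-5)) = -4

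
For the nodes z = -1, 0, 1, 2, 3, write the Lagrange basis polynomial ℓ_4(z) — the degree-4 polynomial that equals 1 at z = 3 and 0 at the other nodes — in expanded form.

ℓ_4(z) = (1/24)z^4 - (1/12)z^3 - (1/24)z^2 + (1/12)z

ℓ_4(z) = (z + 1)z(z - 1)(z - 2) / [(4)·(3)·(2)·(1)]
       = (z^4 - 2z^3 - z^2 + 2z) / (24)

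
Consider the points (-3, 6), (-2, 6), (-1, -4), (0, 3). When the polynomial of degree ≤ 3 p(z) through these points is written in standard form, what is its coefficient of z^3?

L_0(z) = (z + 2)(z + 1)z / [-6] = -(1/6)z^3 - (1/2)z^2 - (1/3)z
L_1(z) = (z + 3)(z + 1)z / [2] = (1/2)z^3 + 2z^2 + (3/2)z
L_2(z) = (z + 3)(z + 2)z / [-2] = -(1/2)z^3 - (5/2)z^2 - 3z
L_3(z) = (z + 3)(z + 2)(z + 1) / [6] = (1/6)z^3 + z^2 + (11/6)z + 1
p(z) = 6·L_0 + 6·L_1 + (-4)·L_2 + 3·L_3
Only the coefficient of z^3 is needed; take it from each L_i and combine:
6·(-1/6) + 6·(1/2) + (-4)·(-1/2) + 3·(1/6) = 9/2

9/2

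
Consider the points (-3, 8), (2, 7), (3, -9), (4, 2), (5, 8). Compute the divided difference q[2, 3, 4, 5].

-16/3

q[2,3] = (-9 - 7) / (3 - 2) = -16
q[3,4] = (2 - (-9)) / (4 - 3) = 11
q[4,5] = (8 - 2) / (5 - 4) = 6
q[2,3,4] = (11 - (-16)) / (4 - 2) = 27/2
q[3,4,5] = (6 - 11) / (5 - 3) = -5/2
q[2,3,4,5] = (-5/2 - 27/2) / (5 - 2) = -16/3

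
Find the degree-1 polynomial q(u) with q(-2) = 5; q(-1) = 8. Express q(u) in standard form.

q(u) = 3u + 11

Build the Lagrange basis polynomials:
L_0(u) = (u + 1) / [-1] = -u - 1
L_1(u) = (u + 2) / [1] = u + 2
q(u) = 5·L_0 + 8·L_1
  5·L_0(u) = -5u - 5
  8·L_1(u) = 8u + 16
Adding term by term: 3u + 11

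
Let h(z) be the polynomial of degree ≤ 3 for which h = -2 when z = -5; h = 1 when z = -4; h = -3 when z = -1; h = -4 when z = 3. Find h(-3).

17/14

Using Newton's divided-difference form:
h[-5,-4] = (1 - (-2)) / (-4 - (-5)) = 3
h[-4,-1] = (-3 - 1) / (-1 - (-4)) = -4/3
h[-1,3] = (-4 - (-3)) / (3 - (-1)) = -1/4
h[-5,-4,-1] = (-4/3 - 3) / (-1 - (-5)) = -13/12
h[-4,-1,3] = (-1/4 - (-4/3)) / (3 - (-4)) = 13/84
h[-5,-4,-1,3] = (13/84 - (-13/12)) / (3 - (-5)) = 13/84
h(-3) = -2 + 3·(2) + (-13/12)·(2)·(1) + (13/84)·(2)·(1)·(-2) = 17/14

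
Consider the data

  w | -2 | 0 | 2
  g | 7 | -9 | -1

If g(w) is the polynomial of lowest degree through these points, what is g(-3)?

Evaluate each Lagrange basis at w = -3:
L_0(-3) = (-3)·(-5)/[(-2)·(-4)] = 15/8
L_1(-3) = (-1)·(-5)/[(2)·(-2)] = -5/4
L_2(-3) = (-1)·(-3)/[(4)·(2)] = 3/8
Sum: 7·(15/8) + (-9)·(-5/4) + (-1)·(3/8) = 24

24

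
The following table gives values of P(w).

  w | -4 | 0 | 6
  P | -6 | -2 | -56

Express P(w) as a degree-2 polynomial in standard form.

Newton's divided differences:
P[-4,0] = (-2 - (-6)) / (0 - (-4)) = 1
P[0,6] = (-56 - (-2)) / (6 - 0) = -9
P[-4,0,6] = (-9 - 1) / (6 - (-4)) = -1
P(w) = -6 + 1·(w + 4) + (-1)·(w + 4)w
Expanding: P(w) = -w^2 - 3w - 2

P(w) = -w^2 - 3w - 2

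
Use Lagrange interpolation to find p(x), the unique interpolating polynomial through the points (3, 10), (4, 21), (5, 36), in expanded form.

Build the Lagrange basis polynomials:
L_0(x) = (x - 4)(x - 5) / [2] = (1/2)x^2 - (9/2)x + 10
L_1(x) = (x - 3)(x - 5) / [-1] = -x^2 + 8x - 15
L_2(x) = (x - 3)(x - 4) / [2] = (1/2)x^2 - (7/2)x + 6
p(x) = 10·L_0 + 21·L_1 + 36·L_2
  10·L_0(x) = 5x^2 - 45x + 100
  21·L_1(x) = -21x^2 + 168x - 315
  36·L_2(x) = 18x^2 - 126x + 216
Adding term by term: 2x^2 - 3x + 1

p(x) = 2x^2 - 3x + 1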